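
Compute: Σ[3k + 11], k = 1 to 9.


Σ(3k+11) = 3·Σk + 11·n
= 3·45 + 11·9
= 135 + 99 = 234

Σ = 234


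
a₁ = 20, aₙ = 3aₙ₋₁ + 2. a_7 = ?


Computing step by step:
a_1 = 20
a_2 = 62
a_3 = 188
a_4 = 566
a_5 = 1700
a_6 = 5102
a_7 = 15308


a_7 = 15308


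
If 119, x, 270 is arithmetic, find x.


AM = (119 + 270)/2 = 389/2 = 194.5

AM = 194.5


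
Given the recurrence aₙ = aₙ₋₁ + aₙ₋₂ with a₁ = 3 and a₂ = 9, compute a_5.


Computing iteratively: 3, 9, 12, 21, 33
a_5 = 33

a_5 = 33


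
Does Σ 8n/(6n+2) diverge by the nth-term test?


lim(n→∞) 8n/(6n+2) = 8/6 = 4/3  (divide numerator and denominator by n)
lim aₙ = 4/3 ≠ 0 → series DIVERGES

Diverges (lim aₙ = 4/3 ≠ 0)


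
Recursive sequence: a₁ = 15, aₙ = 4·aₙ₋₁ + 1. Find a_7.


Computing step by step:
a_1 = 15
a_2 = 61
a_3 = 245
a_4 = 981
a_5 = 3925
a_6 = 15701
a_7 = 62805


a_7 = 62805


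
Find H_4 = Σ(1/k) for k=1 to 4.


H_4 = 1/1 + 1/2 + 1/3 + 1/4
= 25/12
≈ 2.0833

H_4 = 25/12 ≈ 2.0833


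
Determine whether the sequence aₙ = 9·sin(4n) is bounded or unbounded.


For all n, -1 ≤ sin(4n) ≤ 1, so -9 ≤ 9·sin(4n) ≤ 9
Lower bound: -9, Upper bound: 9
The sequence IS bounded

Bounded (-9 ≤ aₙ ≤ 9)


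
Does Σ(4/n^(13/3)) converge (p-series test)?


p-series test: Σ c/n^p converges if p > 1, diverges if p ≤ 1 (constant c > 0 doesn't affect convergence).
p = 13/3
13/3 > 1 → CONVERGES

Converges (p = 13/3 > 1)


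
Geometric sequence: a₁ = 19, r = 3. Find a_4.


aₙ = a₁·r^(n-1)
= 19×3^3
= 19×27
= 513

a_4 = 513


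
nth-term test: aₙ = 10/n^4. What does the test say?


lim(n→∞) 10/n^4 = 0
lim aₙ = 0 → nth-term test is INCONCLUSIVE
(Need other tests; this is actually a convergent p-series with p=4 > 1)

Inconclusive (lim aₙ = 0; need another test)


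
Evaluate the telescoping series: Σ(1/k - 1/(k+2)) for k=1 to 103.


Telescoping with gap 2: two head and two tail terms survive.
= (1 + 1/2) - (1/104 + 1/105)
= 3/2 - 1/104 - 1/105 = 16171/10920

Sum = 16171/10920


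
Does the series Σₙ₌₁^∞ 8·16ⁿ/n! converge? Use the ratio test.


aₙ = 8·16^n/n!
a_{n+1}/aₙ = 16^(n+1)/(n+1)! × n!/16^n  (constant 8 cancels)
= 16/(n+1)
L = lim(n→∞) 16/(n+1) = 0
L < 1 → series CONVERGES

Converges (ratio test: L = 0 < 1)


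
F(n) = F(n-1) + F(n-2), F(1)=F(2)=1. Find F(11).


Fibonacci sequence: 1, 1, 2, 3, 5, 8, 13, 21, 34, 55, 89
F(11) = 89

F(11) = 89


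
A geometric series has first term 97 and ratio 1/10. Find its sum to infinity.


S∞ = a₁/(1-r) = 97/(1 - 1/10)
= 97/(9/10)
= 970/9

S∞ = 970/9


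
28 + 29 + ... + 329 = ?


Σₖ₌28^329 k = Σₖ₌₁^329 k − Σₖ₌₁^27 k
= 329·330/2 − 27·28/2
= 54285 − 378 = 53907

Σk = 53907


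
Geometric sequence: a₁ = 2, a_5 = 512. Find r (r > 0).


r^(n-1) = aₙ/a₁
r^4 = 512/2 = 256
r = 256^(1/4)
= ±4; taking r > 0 gives r = 4

r = 4


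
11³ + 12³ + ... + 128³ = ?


Σₖ₌11^128 k³ = [128·129/2]² − [10·11/2]²
= 68161536 − 3025 = 68158511

Σk³ = 68158511


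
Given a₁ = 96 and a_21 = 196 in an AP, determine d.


d = (aₙ - a₁)/(n-1)
= (196 - 96)/(21-1)
= 100/20 = 5

d = 5


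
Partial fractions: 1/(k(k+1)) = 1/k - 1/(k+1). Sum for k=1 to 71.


1/(k(k+1)) = 1/k - 1/(k+1) (partial fractions)
Telescoping: Σ = 1 - 1/72 = 71/72

Sum = 71/72


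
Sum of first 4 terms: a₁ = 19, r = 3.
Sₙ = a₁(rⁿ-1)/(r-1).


Sₙ = 19×(3^4 - 1)/(3 - 1)
= 19×(81 - 1)/2
= 19×80/2
= 760

S_4 = 760


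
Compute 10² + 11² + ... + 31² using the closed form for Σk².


Σₖ₌10^31 k² = Σₖ₌₁^31 k² − Σₖ₌₁^9 k²
= 31·32·63/6 − 9·10·19/6
= 10416 − 285 = 10131

Σk² = 10131


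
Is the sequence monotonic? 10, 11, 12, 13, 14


Differences: 1, 1, 1, 1
All differences > 0 → strictly INCREASING

Monotonically increasing


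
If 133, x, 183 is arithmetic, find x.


AM = (133 + 183)/2 = 316/2 = 158

AM = 158


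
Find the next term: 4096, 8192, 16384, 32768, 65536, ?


Pattern: powers of 2: 2ⁿ
Terms: 4096, 8192, 16384, 32768, 65536
Next term = 131072

Next term = 131072


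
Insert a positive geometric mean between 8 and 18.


GM = √(8×18) = √144 = 12

GM = 12


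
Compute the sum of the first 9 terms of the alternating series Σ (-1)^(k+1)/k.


S = 1 - 1/2 + 1/3 - 1/4 + 1/5 - 1/6 + 1/7 - 1/8 ± ...
= 0.7456
(Full series converges to +ln(2) ≈ +0.6931)

S_9 = 0.7456


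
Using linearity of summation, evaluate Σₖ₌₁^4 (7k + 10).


Σ(7k+10) = 7·Σk + 10·n
= 7·10 + 10·4
= 70 + 40 = 110

Σ = 110


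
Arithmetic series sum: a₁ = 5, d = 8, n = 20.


aₙ = 5 + (20-1)×8 = 157
Sₙ = n(a₁+aₙ)/2 = 20×(5+157)/2
= 20×162/2 = 1620

S_20 = 1620


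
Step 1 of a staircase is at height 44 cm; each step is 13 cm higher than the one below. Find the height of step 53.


aₙ = a₁ + (n-1)d
= 44 + (53-1)×13
= 44 + 676
= 720

a_53 = 720


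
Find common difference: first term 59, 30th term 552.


d = (aₙ - a₁)/(n-1)
= (552 - 59)/(30-1)
= 493/29 = 17

d = 17


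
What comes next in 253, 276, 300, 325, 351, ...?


Pattern: triangular numbers: n(n+1)/2
Terms: 253, 276, 300, 325, 351
Next term = 378

Next term = 378


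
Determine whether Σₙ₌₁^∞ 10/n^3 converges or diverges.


p-series test: Σ c/n^p converges if p > 1, diverges if p ≤ 1 (constant c > 0 doesn't affect convergence).
p = 3
3 > 1 → CONVERGES

Converges (p = 3 > 1)


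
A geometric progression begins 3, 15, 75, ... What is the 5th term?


aₙ = a₁·r^(n-1)
= 3×5^4
= 3×625
= 1875

a_5 = 1875


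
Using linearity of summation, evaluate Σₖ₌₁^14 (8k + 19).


Σ(8k+19) = 8·Σk + 19·n
= 8·105 + 19·14
= 840 + 266 = 1106

Σ = 1106


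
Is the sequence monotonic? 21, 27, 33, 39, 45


Differences: 6, 6, 6, 6
All differences > 0 → strictly INCREASING

Monotonically increasing


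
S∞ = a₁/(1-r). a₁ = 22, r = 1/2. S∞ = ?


S∞ = a₁/(1-r) = 22/(1 - 1/2)
= 22/(1/2)
= 44

S∞ = 44


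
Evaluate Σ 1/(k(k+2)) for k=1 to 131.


1/(k(k+2)) = (1/2)·(1/k - 1/(k+2)) (partial fractions)
Telescoping: Σ = (1/2)·(1 + 1/2 - 1/132 - 1/133) = 26069/35112

Sum = 26069/35112


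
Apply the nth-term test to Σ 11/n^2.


lim(n→∞) 11/n^2 = 0
lim aₙ = 0 → nth-term test is INCONCLUSIVE
(Need other tests; this is actually a convergent p-series with p=2 > 1)

Inconclusive (lim aₙ = 0; need another test)


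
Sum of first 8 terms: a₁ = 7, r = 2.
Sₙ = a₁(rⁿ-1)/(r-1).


Sₙ = 7×(2^8 - 1)/(2 - 1)
= 7×(256 - 1)/1
= 7×255/1
= 1785

S_8 = 1785


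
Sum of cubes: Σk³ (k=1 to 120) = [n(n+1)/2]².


n(n+1)/2 = 120×121/2 = 7260
Σk³ = 7260² = 52707600

Σk³ = 52707600


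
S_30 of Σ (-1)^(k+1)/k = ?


S = 1 - 1/2 + 1/3 - 1/4 + 1/5 - 1/6 + 1/7 - 1/8 ± ...
= 0.6768
(Full series converges to +ln(2) ≈ +0.6931)

S_30 = 0.6768


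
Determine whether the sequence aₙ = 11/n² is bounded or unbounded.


a₁ = 11, a₂ = 11/4, a₃ = 11/9, ...
0 < aₙ ≤ 11 for all n ≥ 1
The sequence IS bounded

Bounded (0 < aₙ ≤ 11)


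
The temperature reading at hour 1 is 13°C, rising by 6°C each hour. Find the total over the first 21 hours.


aₙ = 13 + (21-1)×6 = 133
Sₙ = n(a₁+aₙ)/2 = 21×(13+133)/2
= 21×146/2 = 1533

S_21 = 1533


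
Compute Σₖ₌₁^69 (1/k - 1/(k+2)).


Telescoping with gap 2: two head and two tail terms survive.
= (1 + 1/2) - (1/70 + 1/71)
= 3/2 - 1/70 - 1/71 = 3657/2485

Sum = 3657/2485


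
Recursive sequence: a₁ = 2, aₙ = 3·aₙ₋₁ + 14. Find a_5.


Computing step by step:
a_1 = 2
a_2 = 20
a_3 = 74
a_4 = 236
a_5 = 722


a_5 = 722


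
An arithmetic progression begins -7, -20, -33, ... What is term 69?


aₙ = a₁ + (n-1)d
= -7 + (69-1)×-13
= -7 - 884
= -891

a_69 = -891


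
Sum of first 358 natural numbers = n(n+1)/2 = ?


n(n+1)/2 = 358×359/2 = 128522/2 = 64261

Σk = 64261


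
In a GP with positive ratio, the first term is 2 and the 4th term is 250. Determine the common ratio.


r^(n-1) = aₙ/a₁
r^3 = 250/2 = 125
r = 125^(1/3)
= 5

r = 5


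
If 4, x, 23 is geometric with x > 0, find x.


GM = √(4×23) = √92 = 9.5917

GM = 9.5917


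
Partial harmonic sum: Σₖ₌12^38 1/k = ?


Σₖ₌12^38 1/k = 1/12 + 1/13 + 1/14 + ... + 1/38
= 922056143114129/763275922437600
≈ 1.208

Sum = 922056143114129/763275922437600 ≈ 1.208


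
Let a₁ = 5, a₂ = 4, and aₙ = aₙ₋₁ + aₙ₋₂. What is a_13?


Computing iteratively: 5, 4, 9, 13, 22, 35, 57, 92, 149, 241, 390, 631, ...
a_13 = 1021

a_13 = 1021


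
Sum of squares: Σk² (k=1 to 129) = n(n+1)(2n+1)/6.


n = 129
n(n+1)(2n+1)/6 = 129×130×259/6
= 4343430/6 = 723905

Σk² = 723905


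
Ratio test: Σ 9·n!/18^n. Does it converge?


aₙ = 9·n!/18^n
a_{n+1}/aₙ = (n+1)!/18^(n+1) × 18^n/n!  (constant 9 cancels)
= (n+1)/18
L = lim(n→∞) (n+1)/18 = ∞
L > 1 → series DIVERGES

Diverges (ratio test: L = ∞ > 1)


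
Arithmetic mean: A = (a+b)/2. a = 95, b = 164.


AM = (95 + 164)/2 = 259/2 = 129.5

AM = 129.5


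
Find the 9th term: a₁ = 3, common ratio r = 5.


aₙ = a₁·r^(n-1)
= 3×5^8
= 3×390625
= 1171875

a_9 = 1171875


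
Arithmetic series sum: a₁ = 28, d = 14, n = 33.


aₙ = 28 + (33-1)×14 = 476
Sₙ = n(a₁+aₙ)/2 = 33×(28+476)/2
= 33×504/2 = 8316

S_33 = 8316


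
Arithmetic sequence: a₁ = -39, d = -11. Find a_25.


aₙ = a₁ + (n-1)d
= -39 + (25-1)×-11
= -39 - 264
= -303

a_25 = -303


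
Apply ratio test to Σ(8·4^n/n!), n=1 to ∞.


aₙ = 8·4^n/n!
a_{n+1}/aₙ = 4^(n+1)/(n+1)! × n!/4^n  (constant 8 cancels)
= 4/(n+1)
L = lim(n→∞) 4/(n+1) = 0
L < 1 → series CONVERGES

Converges (ratio test: L = 0 < 1)


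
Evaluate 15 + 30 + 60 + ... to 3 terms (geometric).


Sₙ = 15×(2^3 - 1)/(2 - 1)
= 15×(8 - 1)/1
= 15×7/1
= 105

S_3 = 105


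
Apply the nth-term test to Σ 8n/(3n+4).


lim(n→∞) 8n/(3n+4) = 8/3 = 8/3  (divide numerator and denominator by n)
lim aₙ = 8/3 ≠ 0 → series DIVERGES

Diverges (lim aₙ = 8/3 ≠ 0)


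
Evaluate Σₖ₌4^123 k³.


Σₖ₌4^123 k³ = [123·124/2]² − [3·4/2]²
= 58155876 − 36 = 58155840

Σk³ = 58155840


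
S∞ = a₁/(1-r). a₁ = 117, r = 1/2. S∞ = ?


S∞ = a₁/(1-r) = 117/(1 - 1/2)
= 117/(1/2)
= 234

S∞ = 234


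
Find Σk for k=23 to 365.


Σₖ₌23^365 k = Σₖ₌₁^365 k − Σₖ₌₁^22 k
= 365·366/2 − 22·23/2
= 66795 − 253 = 66542

Σk = 66542


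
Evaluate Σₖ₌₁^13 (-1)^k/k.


S = -1 + 1/2 - 1/3 + 1/4 - 1/5 + 1/6 - 1/7 + 1/8 ± ...
= -0.7301
(Full series converges to -ln(2) ≈ -0.6931)

S_13 = -0.7301


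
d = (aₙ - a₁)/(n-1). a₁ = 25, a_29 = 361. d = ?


d = (aₙ - a₁)/(n-1)
= (361 - 25)/(29-1)
= 336/28 = 12

d = 12


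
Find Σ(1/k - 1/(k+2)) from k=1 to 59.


Telescoping with gap 2: two head and two tail terms survive.
= (1 + 1/2) - (1/60 + 1/61)
= 3/2 - 1/60 - 1/61 = 5369/3660

Sum = 5369/3660


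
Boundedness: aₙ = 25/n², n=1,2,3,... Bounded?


a₁ = 25, a₂ = 25/4, a₃ = 25/9, ...
0 < aₙ ≤ 25 for all n ≥ 1
The sequence IS bounded

Bounded (0 < aₙ ≤ 25)


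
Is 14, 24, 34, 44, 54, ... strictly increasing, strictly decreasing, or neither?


Differences: 10, 10, 10, 10
All differences > 0 → strictly INCREASING

Monotonically increasing


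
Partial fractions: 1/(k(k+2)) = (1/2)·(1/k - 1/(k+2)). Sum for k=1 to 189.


1/(k(k+2)) = (1/2)·(1/k - 1/(k+2)) (partial fractions)
Telescoping: Σ = (1/2)·(1 + 1/2 - 1/190 - 1/191) = 27027/36290

Sum = 27027/36290


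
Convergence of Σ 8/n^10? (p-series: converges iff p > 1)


p-series test: Σ c/n^p converges if p > 1, diverges if p ≤ 1 (constant c > 0 doesn't affect convergence).
p = 10
10 > 1 → CONVERGES

Converges (p = 10 > 1)


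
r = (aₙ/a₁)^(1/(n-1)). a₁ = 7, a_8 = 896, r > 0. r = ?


r^(n-1) = aₙ/a₁
r^7 = 896/7 = 128
r = 128^(1/7)
= 2

r = 2


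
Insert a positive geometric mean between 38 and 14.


GM = √(38×14) = √532 = 23.0651

GM = 23.0651


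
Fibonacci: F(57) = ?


Fibonacci sequence: 1, 1, 2, 3, 5, 8, 13, 21, 34, 55, 89, ...
F(57) = 365435296162

F(57) = 365435296162


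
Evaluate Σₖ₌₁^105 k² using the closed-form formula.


n = 105
n(n+1)(2n+1)/6 = 105×106×211/6
= 2348430/6 = 391405

Σk² = 391405


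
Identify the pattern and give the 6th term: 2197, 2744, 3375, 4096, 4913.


Pattern: perfect cubes: n³
Terms: 2197, 2744, 3375, 4096, 4913
Next term = 5832

Next term = 5832


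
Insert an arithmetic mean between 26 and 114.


AM = (26 + 114)/2 = 140/2 = 70

AM = 70


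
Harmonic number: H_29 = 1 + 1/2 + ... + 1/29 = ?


H_29 = 1/1 + 1/2 + 1/3 + ... + 1/29
= 9227046511387/2329089562800
≈ 3.9617

H_29 = 9227046511387/2329089562800 ≈ 3.9617


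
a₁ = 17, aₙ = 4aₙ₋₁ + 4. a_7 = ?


Computing step by step:
a_1 = 17
a_2 = 72
a_3 = 292
a_4 = 1172
a_5 = 4692
a_6 = 18772
a_7 = 75092


a_7 = 75092


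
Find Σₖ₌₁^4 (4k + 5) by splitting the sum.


Σ(4k+5) = 4·Σk + 5·n
= 4·10 + 5·4
= 40 + 20 = 60

Σ = 60


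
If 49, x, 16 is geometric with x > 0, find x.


GM = √(49×16) = √784 = 28

GM = 28


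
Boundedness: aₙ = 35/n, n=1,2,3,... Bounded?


a₁ = 35, a₂ = 35/2, a₃ = 35/3, ...
0 < aₙ ≤ 35 for all n ≥ 1
Lower bound: 0, Upper bound: 35
The sequence IS bounded

Bounded (0 < aₙ ≤ 35)


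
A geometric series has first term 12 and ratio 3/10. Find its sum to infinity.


S∞ = a₁/(1-r) = 12/(1 - 3/10)
= 12/(7/10)
= 120/7

S∞ = 120/7


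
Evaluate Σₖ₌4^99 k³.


Σₖ₌4^99 k³ = [99·100/2]² − [3·4/2]²
= 24502500 − 36 = 24502464

Σk³ = 24502464


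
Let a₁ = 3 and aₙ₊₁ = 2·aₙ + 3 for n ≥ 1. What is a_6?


Computing step by step:
a_1 = 3
a_2 = 9
a_3 = 21
a_4 = 45
a_5 = 93
a_6 = 189


a_6 = 189


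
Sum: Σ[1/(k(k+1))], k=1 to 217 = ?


1/(k(k+1)) = 1/k - 1/(k+1) (partial fractions)
Telescoping: Σ = 1 - 1/218 = 217/218

Sum = 217/218


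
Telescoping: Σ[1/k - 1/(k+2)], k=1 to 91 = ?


Telescoping with gap 2: two head and two tail terms survive.
= (1 + 1/2) - (1/92 + 1/93)
= 3/2 - 1/92 - 1/93 = 12649/8556

Sum = 12649/8556


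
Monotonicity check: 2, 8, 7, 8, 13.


Differences: 6, -1, 1, 5
Difference at position 1 is +6 (> 0) but position 2 is -1 (< 0) — sequence both rises and falls
→ NOT monotonic

Not monotonic


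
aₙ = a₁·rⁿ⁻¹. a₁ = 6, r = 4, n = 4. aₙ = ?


aₙ = a₁·r^(n-1)
= 6×4^3
= 6×64
= 384

a_4 = 384


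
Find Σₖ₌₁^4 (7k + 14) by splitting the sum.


Σ(7k+14) = 7·Σk + 14·n
= 7·10 + 14·4
= 70 + 56 = 126

Σ = 126


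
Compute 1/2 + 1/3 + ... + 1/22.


Σₖ₌2^22 1/k = 1/2 + 1/3 + 1/4 + ... + 1/22
= 13920029/5173168
≈ 2.6908

Sum = 13920029/5173168 ≈ 2.6908


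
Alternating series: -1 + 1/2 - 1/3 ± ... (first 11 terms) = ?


S = -1 + 1/2 - 1/3 + 1/4 - 1/5 + 1/6 - 1/7 + 1/8 ± ...
= -0.7365
(Full series converges to -ln(2) ≈ -0.6931)

S_11 = -0.7365


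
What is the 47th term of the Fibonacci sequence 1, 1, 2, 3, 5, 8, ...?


Fibonacci sequence: 1, 1, 2, 3, 5, 8, 13, 21, 34, 55, 89, ...
F(47) = 2971215073

F(47) = 2971215073


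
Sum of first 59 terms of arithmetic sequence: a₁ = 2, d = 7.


aₙ = 2 + (59-1)×7 = 408
Sₙ = n(a₁+aₙ)/2 = 59×(2+408)/2
= 59×410/2 = 12095

S_59 = 12095


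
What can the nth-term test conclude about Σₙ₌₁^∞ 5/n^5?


lim(n→∞) 5/n^5 = 0
lim aₙ = 0 → nth-term test is INCONCLUSIVE
(Need other tests; this is actually a convergent p-series with p=5 > 1)

Inconclusive (lim aₙ = 0; need another test)


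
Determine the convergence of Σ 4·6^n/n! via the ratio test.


aₙ = 4·6^n/n!
a_{n+1}/aₙ = 6^(n+1)/(n+1)! × n!/6^n  (constant 4 cancels)
= 6/(n+1)
L = lim(n→∞) 6/(n+1) = 0
L < 1 → series CONVERGES

Converges (ratio test: L = 0 < 1)


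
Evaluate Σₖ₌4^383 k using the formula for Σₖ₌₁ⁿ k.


Σₖ₌4^383 k = Σₖ₌₁^383 k − Σₖ₌₁^3 k
= 383·384/2 − 3·4/2
= 73536 − 6 = 73530

Σk = 73530


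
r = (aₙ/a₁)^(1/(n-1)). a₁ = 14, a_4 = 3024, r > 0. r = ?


r^(n-1) = aₙ/a₁
r^3 = 3024/14 = 216
r = 216^(1/3)
= 6

r = 6


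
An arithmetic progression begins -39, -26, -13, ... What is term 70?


aₙ = a₁ + (n-1)d
= -39 + (70-1)×13
= -39 + 897
= 858

a_70 = 858


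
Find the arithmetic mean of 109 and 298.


AM = (109 + 298)/2 = 407/2 = 203.5

AM = 203.5


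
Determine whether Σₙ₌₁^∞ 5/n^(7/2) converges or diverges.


p-series test: Σ c/n^p converges if p > 1, diverges if p ≤ 1 (constant c > 0 doesn't affect convergence).
p = 7/2
7/2 > 1 → CONVERGES

Converges (p = 7/2 > 1)


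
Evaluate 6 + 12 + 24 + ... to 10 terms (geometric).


Sₙ = 6×(2^10 - 1)/(2 - 1)
= 6×(1024 - 1)/1
= 6×1023/1
= 6138

S_10 = 6138


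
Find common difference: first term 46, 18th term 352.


d = (aₙ - a₁)/(n-1)
= (352 - 46)/(18-1)
= 306/17 = 18

d = 18


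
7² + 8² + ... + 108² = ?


Σₖ₌7^108 k² = Σₖ₌₁^108 k² − Σₖ₌₁^6 k²
= 108·109·217/6 − 6·7·13/6
= 425754 − 91 = 425663

Σk² = 425663


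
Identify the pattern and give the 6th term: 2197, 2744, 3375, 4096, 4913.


Pattern: perfect cubes: n³
Terms: 2197, 2744, 3375, 4096, 4913
Next term = 5832

Next term = 5832


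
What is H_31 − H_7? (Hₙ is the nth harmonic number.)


Σₖ₌8^31 1/k = 1/8 + 1/9 + 1/10 + ... + 1/31
= 103565365510297/72201776446800
≈ 1.4344

Sum = 103565365510297/72201776446800 ≈ 1.4344


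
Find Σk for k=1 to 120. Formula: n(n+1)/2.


n(n+1)/2 = 120×121/2 = 14520/2 = 7260

Σk = 7260


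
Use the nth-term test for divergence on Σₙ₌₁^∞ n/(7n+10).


lim(n→∞) n/(7n+10) = 1/7 = 1/7  (divide numerator and denominator by n)
lim aₙ = 1/7 ≠ 0 → series DIVERGES

Diverges (lim aₙ = 1/7 ≠ 0)


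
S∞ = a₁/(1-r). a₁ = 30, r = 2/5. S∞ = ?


S∞ = a₁/(1-r) = 30/(1 - 2/5)
= 30/(3/5)
= 50

S∞ = 50


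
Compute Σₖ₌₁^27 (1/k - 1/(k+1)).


Telescoping: adjacent terms cancel.
= 1/1 - 1/28
= 1 - 1/28 = 27/28

Sum = 27/28


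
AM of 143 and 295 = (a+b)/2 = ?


AM = (143 + 295)/2 = 438/2 = 219

AM = 219


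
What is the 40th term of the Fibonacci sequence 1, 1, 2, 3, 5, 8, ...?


Fibonacci sequence: 1, 1, 2, 3, 5, 8, 13, 21, 34, 55, 89, ...
F(40) = 102334155

F(40) = 102334155


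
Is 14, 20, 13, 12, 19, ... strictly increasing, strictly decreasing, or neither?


Differences: 6, -7, -1, 7
Difference at position 1 is +6 (> 0) but position 2 is -7 (< 0) — sequence both rises and falls
→ NOT monotonic

Not monotonic


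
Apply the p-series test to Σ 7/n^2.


p-series test: Σ c/n^p converges if p > 1, diverges if p ≤ 1 (constant c > 0 doesn't affect convergence).
p = 2
2 > 1 → CONVERGES

Converges (p = 2 > 1)


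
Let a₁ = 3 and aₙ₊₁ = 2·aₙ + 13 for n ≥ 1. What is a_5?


Computing step by step:
a_1 = 3
a_2 = 19
a_3 = 51
a_4 = 115
a_5 = 243


a_5 = 243


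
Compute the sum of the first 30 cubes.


n(n+1)/2 = 30×31/2 = 465
Σk³ = 465² = 216225

Σk³ = 216225


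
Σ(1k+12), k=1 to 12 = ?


Σ(1k+12) = 1·Σk + 12·n
= 1·78 + 12·12
= 78 + 144 = 222

Σ = 222


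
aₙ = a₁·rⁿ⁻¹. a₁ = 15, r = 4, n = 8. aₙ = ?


aₙ = a₁·r^(n-1)
= 15×4^7
= 15×16384
= 245760

a_8 = 245760


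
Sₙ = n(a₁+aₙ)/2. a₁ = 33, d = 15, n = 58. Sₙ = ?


aₙ = 33 + (58-1)×15 = 888
Sₙ = n(a₁+aₙ)/2 = 58×(33+888)/2
= 58×921/2 = 26709

S_58 = 26709


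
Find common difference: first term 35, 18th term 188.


d = (aₙ - a₁)/(n-1)
= (188 - 35)/(18-1)
= 153/17 = 9

d = 9


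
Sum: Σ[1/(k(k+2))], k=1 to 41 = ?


1/(k(k+2)) = (1/2)·(1/k - 1/(k+2)) (partial fractions)
Telescoping: Σ = (1/2)·(1 + 1/2 - 1/42 - 1/43) = 656/903

Sum = 656/903


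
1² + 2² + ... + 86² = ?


n = 86
n(n+1)(2n+1)/6 = 86×87×173/6
= 1294386/6 = 215731

Σk² = 215731


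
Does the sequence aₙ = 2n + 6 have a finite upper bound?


aₙ = 2n + 6 → as n→∞, aₙ→∞
No finite upper bound exists
The sequence is UNBOUNDED

Unbounded (aₙ → ∞ as n → ∞)


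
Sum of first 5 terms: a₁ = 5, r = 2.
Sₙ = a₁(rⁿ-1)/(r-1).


Sₙ = 5×(2^5 - 1)/(2 - 1)
= 5×(32 - 1)/1
= 5×31/1
= 155

S_5 = 155


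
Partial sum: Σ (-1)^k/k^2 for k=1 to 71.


S = -1 + 1/4 - 1/9 + 1/16 - 1/25 + 1/36 - 1/49 + 1/64 ± ...
= -0.8226
(Full series converges to -π²/12 ≈ -0.8225)

S_71 = -0.8226


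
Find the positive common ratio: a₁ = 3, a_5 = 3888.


r^(n-1) = aₙ/a₁
r^4 = 3888/3 = 1296
r = 1296^(1/4)
= ±6; taking r > 0 gives r = 6

r = 6


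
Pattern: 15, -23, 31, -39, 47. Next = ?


Pattern: alternating sign, magnitude arithmetic (d=8)
Terms: 15, -23, 31, -39, 47
Next term = -55

Next term = -55


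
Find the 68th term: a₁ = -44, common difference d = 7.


aₙ = a₁ + (n-1)d
= -44 + (68-1)×7
= -44 + 469
= 425

a_68 = 425


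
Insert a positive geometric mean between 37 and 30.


GM = √(37×30) = √1110 = 33.3167

GM = 33.3167


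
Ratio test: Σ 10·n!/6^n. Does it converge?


aₙ = 10·n!/6^n
a_{n+1}/aₙ = (n+1)!/6^(n+1) × 6^n/n!  (constant 10 cancels)
= (n+1)/6
L = lim(n→∞) (n+1)/6 = ∞
L > 1 → series DIVERGES

Diverges (ratio test: L = ∞ > 1)


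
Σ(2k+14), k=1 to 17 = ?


Σ(2k+14) = 2·Σk + 14·n
= 2·153 + 14·17
= 306 + 238 = 544

Σ = 544


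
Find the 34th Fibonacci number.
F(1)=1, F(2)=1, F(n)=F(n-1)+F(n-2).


Fibonacci sequence: 1, 1, 2, 3, 5, 8, 13, 21, 34, 55, 89, ...
F(34) = 5702887

F(34) = 5702887


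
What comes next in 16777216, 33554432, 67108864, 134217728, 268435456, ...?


Pattern: powers of 2: 2ⁿ
Terms: 16777216, 33554432, 67108864, 134217728, 268435456
Next term = 536870912

Next term = 536870912


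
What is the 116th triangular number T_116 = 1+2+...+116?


n(n+1)/2 = 116×117/2 = 13572/2 = 6786

Σk = 6786


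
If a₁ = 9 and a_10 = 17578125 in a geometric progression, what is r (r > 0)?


r^(n-1) = aₙ/a₁
r^9 = 17578125/9 = 1953125
r = 1953125^(1/9)
= 5

r = 5


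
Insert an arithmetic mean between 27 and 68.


AM = (27 + 68)/2 = 95/2 = 47.5

AM = 47.5


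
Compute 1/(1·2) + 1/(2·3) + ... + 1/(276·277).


1/(k(k+1)) = 1/k - 1/(k+1) (partial fractions)
Telescoping: Σ = 1 - 1/277 = 276/277

Sum = 276/277


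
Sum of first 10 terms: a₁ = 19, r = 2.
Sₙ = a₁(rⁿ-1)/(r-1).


Sₙ = 19×(2^10 - 1)/(2 - 1)
= 19×(1024 - 1)/1
= 19×1023/1
= 19437

S_10 = 19437


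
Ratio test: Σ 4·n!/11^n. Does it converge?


aₙ = 4·n!/11^n
a_{n+1}/aₙ = (n+1)!/11^(n+1) × 11^n/n!  (constant 4 cancels)
= (n+1)/11
L = lim(n→∞) (n+1)/11 = ∞
L > 1 → series DIVERGES

Diverges (ratio test: L = ∞ > 1)


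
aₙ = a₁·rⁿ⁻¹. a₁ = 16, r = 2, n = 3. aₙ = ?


aₙ = a₁·r^(n-1)
= 16×2^2
= 16×4
= 64

a_3 = 64


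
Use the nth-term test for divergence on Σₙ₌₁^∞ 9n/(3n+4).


lim(n→∞) 9n/(3n+4) = 9/3 = 3  (divide numerator and denominator by n)
lim aₙ = 3 ≠ 0 → series DIVERGES

Diverges (lim aₙ = 3 ≠ 0)


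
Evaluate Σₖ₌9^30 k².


Σₖ₌9^30 k² = Σₖ₌₁^30 k² − Σₖ₌₁^8 k²
= 30·31·61/6 − 8·9·17/6
= 9455 − 204 = 9251

Σk² = 9251


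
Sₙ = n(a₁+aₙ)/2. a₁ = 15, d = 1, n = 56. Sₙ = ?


aₙ = 15 + (56-1)×1 = 70
Sₙ = n(a₁+aₙ)/2 = 56×(15+70)/2
= 56×85/2 = 2380

S_56 = 2380


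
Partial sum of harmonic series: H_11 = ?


H_11 = 1/1 + 1/2 + 1/3 + ... + 1/11
= 83711/27720
≈ 3.0199

H_11 = 83711/27720 ≈ 3.0199


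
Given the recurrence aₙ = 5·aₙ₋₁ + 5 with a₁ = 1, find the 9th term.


Computing step by step:
a_1 = 1
a_2 = 10
a_3 = 55
a_4 = 280
a_5 = 1405
a_6 = 7030
a_7 = 35155
a_8 = 175780
a_9 = 878905


a_9 = 878905


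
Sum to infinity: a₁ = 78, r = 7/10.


S∞ = a₁/(1-r) = 78/(1 - 7/10)
= 78/(3/10)
= 260

S∞ = 260


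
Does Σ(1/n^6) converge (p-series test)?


p-series test: Σ c/n^p converges if p > 1, diverges if p ≤ 1 (constant c > 0 doesn't affect convergence).
p = 6
6 > 1 → CONVERGES

Converges (p = 6 > 1)


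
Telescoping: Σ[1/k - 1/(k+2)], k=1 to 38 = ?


Telescoping with gap 2: two head and two tail terms survive.
= (1 + 1/2) - (1/39 + 1/40)
= 3/2 - 1/39 - 1/40 = 2261/1560

Sum = 2261/1560


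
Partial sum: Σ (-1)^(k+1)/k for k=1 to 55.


S = 1 - 1/2 + 1/3 - 1/4 + 1/5 - 1/6 + 1/7 - 1/8 ± ...
= 0.7022
(Full series converges to +ln(2) ≈ +0.6931)

S_55 = 0.7022


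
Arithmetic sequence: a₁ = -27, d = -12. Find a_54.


aₙ = a₁ + (n-1)d
= -27 + (54-1)×-12
= -27 - 636
= -663

a_54 = -663


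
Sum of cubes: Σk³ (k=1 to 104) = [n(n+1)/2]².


n(n+1)/2 = 104×105/2 = 5460
Σk³ = 5460² = 29811600

Σk³ = 29811600


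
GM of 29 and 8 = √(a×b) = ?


GM = √(29×8) = √232 = 15.2315

GM = 15.2315


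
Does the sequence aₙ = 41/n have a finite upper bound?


a₁ = 41, a₂ = 41/2, a₃ = 41/3, ...
0 < aₙ ≤ 41 for all n ≥ 1
Lower bound: 0, Upper bound: 41
The sequence IS bounded

Bounded (0 < aₙ ≤ 41)


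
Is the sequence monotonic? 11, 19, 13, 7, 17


Differences: 8, -6, -6, 10
Difference at position 1 is +8 (> 0) but position 2 is -6 (< 0) — sequence both rises and falls
→ NOT monotonic

Not monotonic


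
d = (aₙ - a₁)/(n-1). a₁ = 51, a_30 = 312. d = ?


d = (aₙ - a₁)/(n-1)
= (312 - 51)/(30-1)
= 261/29 = 9

d = 9


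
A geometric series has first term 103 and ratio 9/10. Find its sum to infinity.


S∞ = a₁/(1-r) = 103/(1 - 9/10)
= 103/(1/10)
= 1030

S∞ = 1030


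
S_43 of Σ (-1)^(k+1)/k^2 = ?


S = 1 - 1/4 + 1/9 - 1/16 + 1/25 - 1/36 + 1/49 - 1/64 ± ...
= 0.8227
(Full series converges to +π²/12 ≈ +0.8225)

S_43 = 0.8227


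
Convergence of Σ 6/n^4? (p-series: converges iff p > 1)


p-series test: Σ c/n^p converges if p > 1, diverges if p ≤ 1 (constant c > 0 doesn't affect convergence).
p = 4
4 > 1 → CONVERGES

Converges (p = 4 > 1)


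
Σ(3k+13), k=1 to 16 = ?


Σ(3k+13) = 3·Σk + 13·n
= 3·136 + 13·16
= 408 + 208 = 616

Σ = 616


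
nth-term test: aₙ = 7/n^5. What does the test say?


lim(n→∞) 7/n^5 = 0
lim aₙ = 0 → nth-term test is INCONCLUSIVE
(Need other tests; this is actually a convergent p-series with p=5 > 1)

Inconclusive (lim aₙ = 0; need another test)


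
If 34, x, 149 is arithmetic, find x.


AM = (34 + 149)/2 = 183/2 = 91.5

AM = 91.5


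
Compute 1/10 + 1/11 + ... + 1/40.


Σₖ₌10^40 1/k = 1/10 + 1/11 + 1/12 + ... + 1/40
= 100584139194439/69388720221600
≈ 1.4496

Sum = 100584139194439/69388720221600 ≈ 1.4496


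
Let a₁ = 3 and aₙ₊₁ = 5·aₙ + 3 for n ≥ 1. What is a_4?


Computing step by step:
a_1 = 3
a_2 = 18
a_3 = 93
a_4 = 468


a_4 = 468


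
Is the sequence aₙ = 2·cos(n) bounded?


For all n, -1 ≤ cos(n) ≤ 1, so -2 ≤ 2·cos(n) ≤ 2
Lower bound: -2, Upper bound: 2
The sequence IS bounded

Bounded (-2 ≤ aₙ ≤ 2)


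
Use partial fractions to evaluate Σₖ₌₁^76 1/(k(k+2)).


1/(k(k+2)) = (1/2)·(1/k - 1/(k+2)) (partial fractions)
Telescoping: Σ = (1/2)·(1 + 1/2 - 1/77 - 1/78) = 4427/6006

Sum = 4427/6006


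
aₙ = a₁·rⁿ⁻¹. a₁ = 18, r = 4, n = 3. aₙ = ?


aₙ = a₁·r^(n-1)
= 18×4^2
= 18×16
= 288

a_3 = 288


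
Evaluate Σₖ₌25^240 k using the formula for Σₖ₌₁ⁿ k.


Σₖ₌25^240 k = Σₖ₌₁^240 k − Σₖ₌₁^24 k
= 240·241/2 − 24·25/2
= 28920 − 300 = 28620

Σk = 28620


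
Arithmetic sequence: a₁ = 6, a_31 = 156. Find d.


d = (aₙ - a₁)/(n-1)
= (156 - 6)/(31-1)
= 150/30 = 5

d = 5


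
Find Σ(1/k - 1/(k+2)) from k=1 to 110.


Telescoping with gap 2: two head and two tail terms survive.
= (1 + 1/2) - (1/111 + 1/112)
= 3/2 - 1/111 - 1/112 = 18425/12432

Sum = 18425/12432


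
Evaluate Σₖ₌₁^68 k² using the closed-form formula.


n = 68
n(n+1)(2n+1)/6 = 68×69×137/6
= 642804/6 = 107134

Σk² = 107134


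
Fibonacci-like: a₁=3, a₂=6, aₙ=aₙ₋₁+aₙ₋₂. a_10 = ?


Computing iteratively: 3, 6, 9, 15, 24, 39, 63, 102, 165, 267
a_10 = 267

a_10 = 267


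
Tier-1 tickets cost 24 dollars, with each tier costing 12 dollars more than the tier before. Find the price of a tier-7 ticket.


aₙ = a₁ + (n-1)d
= 24 + (7-1)×12
= 24 + 72
= 96

a_7 = 96


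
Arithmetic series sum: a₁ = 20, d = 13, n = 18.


aₙ = 20 + (18-1)×13 = 241
Sₙ = n(a₁+aₙ)/2 = 18×(20+241)/2
= 18×261/2 = 2349

S_18 = 2349


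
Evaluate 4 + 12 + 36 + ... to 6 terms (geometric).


Sₙ = 4×(3^6 - 1)/(3 - 1)
= 4×(729 - 1)/2
= 4×728/2
= 1456

S_6 = 1456


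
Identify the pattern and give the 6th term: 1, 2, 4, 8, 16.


Pattern: powers of 2: 2ⁿ
Terms: 1, 2, 4, 8, 16
Next term = 32

Next term = 32


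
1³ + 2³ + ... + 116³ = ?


n(n+1)/2 = 116×117/2 = 6786
Σk³ = 6786² = 46049796

Σk³ = 46049796


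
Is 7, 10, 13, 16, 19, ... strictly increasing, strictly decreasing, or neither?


Differences: 3, 3, 3, 3
All differences > 0 → strictly INCREASING

Monotonically increasing


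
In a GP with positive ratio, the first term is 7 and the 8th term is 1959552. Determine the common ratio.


r^(n-1) = aₙ/a₁
r^7 = 1959552/7 = 279936
r = 279936^(1/7)
= 6

r = 6


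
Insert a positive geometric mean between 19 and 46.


GM = √(19×46) = √874 = 29.5635

GM = 29.5635


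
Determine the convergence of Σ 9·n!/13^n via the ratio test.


aₙ = 9·n!/13^n
a_{n+1}/aₙ = (n+1)!/13^(n+1) × 13^n/n!  (constant 9 cancels)
= (n+1)/13
L = lim(n→∞) (n+1)/13 = ∞
L > 1 → series DIVERGES

Diverges (ratio test: L = ∞ > 1)


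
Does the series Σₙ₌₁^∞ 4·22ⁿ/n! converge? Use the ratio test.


aₙ = 4·22^n/n!
a_{n+1}/aₙ = 22^(n+1)/(n+1)! × n!/22^n  (constant 4 cancels)
= 22/(n+1)
L = lim(n→∞) 22/(n+1) = 0
L < 1 → series CONVERGES

Converges (ratio test: L = 0 < 1)


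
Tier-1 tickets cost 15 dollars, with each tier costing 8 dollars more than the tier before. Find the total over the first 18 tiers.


aₙ = 15 + (18-1)×8 = 151
Sₙ = n(a₁+aₙ)/2 = 18×(15+151)/2
= 18×166/2 = 1494

S_18 = 1494


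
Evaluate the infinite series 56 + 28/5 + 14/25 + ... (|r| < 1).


S∞ = a₁/(1-r) = 56/(1 - 1/10)
= 56/(9/10)
= 560/9

S∞ = 560/9


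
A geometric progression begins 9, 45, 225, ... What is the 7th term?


aₙ = a₁·r^(n-1)
= 9×5^6
= 9×15625
= 140625

a_7 = 140625


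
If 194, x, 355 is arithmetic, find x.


AM = (194 + 355)/2 = 549/2 = 274.5

AM = 274.5


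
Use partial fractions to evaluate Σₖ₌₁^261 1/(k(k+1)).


1/(k(k+1)) = 1/k - 1/(k+1) (partial fractions)
Telescoping: Σ = 1 - 1/262 = 261/262

Sum = 261/262


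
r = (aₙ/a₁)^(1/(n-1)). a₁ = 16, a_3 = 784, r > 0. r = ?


r^(n-1) = aₙ/a₁
r^2 = 784/16 = 49
r = 49^(1/2)
= ±7; taking r > 0 gives r = 7

r = 7


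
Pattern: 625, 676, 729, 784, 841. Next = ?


Pattern: perfect squares: n²
Terms: 625, 676, 729, 784, 841
Next term = 900

Next term = 900


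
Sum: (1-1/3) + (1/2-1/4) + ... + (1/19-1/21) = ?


Telescoping with gap 2: two head and two tail terms survive.
= (1 + 1/2) - (1/20 + 1/21)
= 3/2 - 1/20 - 1/21 = 589/420

Sum = 589/420


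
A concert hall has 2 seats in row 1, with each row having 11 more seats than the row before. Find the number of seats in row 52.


aₙ = a₁ + (n-1)d
= 2 + (52-1)×11
= 2 + 561
= 563

a_52 = 563


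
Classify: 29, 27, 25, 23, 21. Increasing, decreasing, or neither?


Differences: -2, -2, -2, -2
All differences < 0 → strictly DECREASING

Monotonically decreasing


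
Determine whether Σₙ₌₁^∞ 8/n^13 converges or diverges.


p-series test: Σ c/n^p converges if p > 1, diverges if p ≤ 1 (constant c > 0 doesn't affect convergence).
p = 13
13 > 1 → CONVERGES

Converges (p = 13 > 1)


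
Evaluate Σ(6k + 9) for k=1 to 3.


Σ(6k+9) = 6·Σk + 9·n
= 6·6 + 9·3
= 36 + 27 = 63

Σ = 63


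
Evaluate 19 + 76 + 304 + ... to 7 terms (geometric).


Sₙ = 19×(4^7 - 1)/(4 - 1)
= 19×(16384 - 1)/3
= 19×16383/3
= 103759

S_7 = 103759


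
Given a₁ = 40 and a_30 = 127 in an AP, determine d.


d = (aₙ - a₁)/(n-1)
= (127 - 40)/(30-1)
= 87/29 = 3

d = 3


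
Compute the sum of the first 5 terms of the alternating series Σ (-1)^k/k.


S = -1 + 1/2 - 1/3 + 1/4 - 1/5
= -0.7833
(Full series converges to -ln(2) ≈ -0.6931)

S_5 = -0.7833


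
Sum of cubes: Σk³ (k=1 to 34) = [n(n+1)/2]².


n(n+1)/2 = 34×35/2 = 595
Σk³ = 595² = 354025

Σk³ = 354025


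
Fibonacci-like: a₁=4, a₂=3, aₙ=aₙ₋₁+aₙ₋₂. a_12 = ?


Computing iteratively: 4, 3, 7, 10, 17, 27, 44, 71, 115, 186, 301, 487
a_12 = 487

a_12 = 487


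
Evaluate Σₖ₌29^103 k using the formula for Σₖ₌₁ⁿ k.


Σₖ₌29^103 k = Σₖ₌₁^103 k − Σₖ₌₁^28 k
= 103·104/2 − 28·29/2
= 5356 − 406 = 4950

Σk = 4950


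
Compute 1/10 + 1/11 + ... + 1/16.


Σₖ₌10^16 1/k = 1/10 + 1/11 + 1/12 + 1/13 + 1/14 + 1/15 + 1/16
= 8837/16016
≈ 0.5518

Sum = 8837/16016 ≈ 0.5518


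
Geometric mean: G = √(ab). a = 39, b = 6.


GM = √(39×6) = √234 = 15.2971

GM = 15.2971


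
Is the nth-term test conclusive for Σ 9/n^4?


lim(n→∞) 9/n^4 = 0
lim aₙ = 0 → nth-term test is INCONCLUSIVE
(Need other tests; this is actually a convergent p-series with p=4 > 1)

Inconclusive (lim aₙ = 0; need another test)


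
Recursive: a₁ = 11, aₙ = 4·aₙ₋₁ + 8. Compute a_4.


Computing step by step:
a_1 = 11
a_2 = 52
a_3 = 216
a_4 = 872


a_4 = 872


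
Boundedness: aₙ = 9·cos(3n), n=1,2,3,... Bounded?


For all n, -1 ≤ cos(3n) ≤ 1, so -9 ≤ 9·cos(3n) ≤ 9
Lower bound: -9, Upper bound: 9
The sequence IS bounded

Bounded (-9 ≤ aₙ ≤ 9)


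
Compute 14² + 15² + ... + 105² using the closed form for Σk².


Σₖ₌14^105 k² = Σₖ₌₁^105 k² − Σₖ₌₁^13 k²
= 105·106·211/6 − 13·14·27/6
= 391405 − 819 = 390586

Σk² = 390586


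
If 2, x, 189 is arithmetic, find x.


AM = (2 + 189)/2 = 191/2 = 95.5

AM = 95.5


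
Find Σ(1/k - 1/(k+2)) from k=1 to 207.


Telescoping with gap 2: two head and two tail terms survive.
= (1 + 1/2) - (1/208 + 1/209)
= 3/2 - 1/208 - 1/209 = 64791/43472

Sum = 64791/43472


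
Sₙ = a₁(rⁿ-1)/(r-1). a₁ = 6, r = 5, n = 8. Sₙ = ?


Sₙ = 6×(5^8 - 1)/(5 - 1)
= 6×(390625 - 1)/4
= 6×390624/4
= 585936

S_8 = 585936


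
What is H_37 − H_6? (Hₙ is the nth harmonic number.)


Σₖ₌7^37 1/k = 1/7 + 1/8 + 1/9 + ... + 1/37
= 850782285001393/485721041551200
≈ 1.7516

Sum = 850782285001393/485721041551200 ≈ 1.7516


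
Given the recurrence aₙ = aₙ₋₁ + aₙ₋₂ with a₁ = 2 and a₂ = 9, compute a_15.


Computing iteratively: 2, 9, 11, 20, 31, 51, 82, 133, 215, 348, 563, 911, ...
a_15 = 3859

a_15 = 3859


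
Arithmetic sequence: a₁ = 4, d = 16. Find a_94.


aₙ = a₁ + (n-1)d
= 4 + (94-1)×16
= 4 + 1488
= 1492

a_94 = 1492


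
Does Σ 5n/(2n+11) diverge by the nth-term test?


lim(n→∞) 5n/(2n+11) = 5/2 = 5/2  (divide numerator and denominator by n)
lim aₙ = 5/2 ≠ 0 → series DIVERGES

Diverges (lim aₙ = 5/2 ≠ 0)


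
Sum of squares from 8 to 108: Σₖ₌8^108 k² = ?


Σₖ₌8^108 k² = Σₖ₌₁^108 k² − Σₖ₌₁^7 k²
= 108·109·217/6 − 7·8·15/6
= 425754 − 140 = 425614

Σk² = 425614


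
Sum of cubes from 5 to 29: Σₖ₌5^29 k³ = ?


Σₖ₌5^29 k³ = [29·30/2]² − [4·5/2]²
= 189225 − 100 = 189125

Σk³ = 189125


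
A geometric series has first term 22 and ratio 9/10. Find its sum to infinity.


S∞ = a₁/(1-r) = 22/(1 - 9/10)
= 22/(1/10)
= 220

S∞ = 220


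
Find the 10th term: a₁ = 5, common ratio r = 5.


aₙ = a₁·r^(n-1)
= 5×5^9
= 5×1953125
= 9765625

a_10 = 9765625


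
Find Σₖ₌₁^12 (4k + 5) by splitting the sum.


Σ(4k+5) = 4·Σk + 5·n
= 4·78 + 5·12
= 312 + 60 = 372

Σ = 372


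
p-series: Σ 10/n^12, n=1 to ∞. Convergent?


p-series test: Σ c/n^p converges if p > 1, diverges if p ≤ 1 (constant c > 0 doesn't affect convergence).
p = 12
12 > 1 → CONVERGES

Converges (p = 12 > 1)


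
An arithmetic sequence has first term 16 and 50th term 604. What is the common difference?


d = (aₙ - a₁)/(n-1)
= (604 - 16)/(50-1)
= 588/49 = 12

d = 12


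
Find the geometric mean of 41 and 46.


GM = √(41×46) = √1886 = 43.4281

GM = 43.4281


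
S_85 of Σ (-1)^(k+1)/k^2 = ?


S = 1 - 1/4 + 1/9 - 1/16 + 1/25 - 1/36 + 1/49 - 1/64 ± ...
= 0.8225
(Full series converges to +π²/12 ≈ +0.8225)

S_85 = 0.8225


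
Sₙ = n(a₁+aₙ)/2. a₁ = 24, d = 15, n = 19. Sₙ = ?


aₙ = 24 + (19-1)×15 = 294
Sₙ = n(a₁+aₙ)/2 = 19×(24+294)/2
= 19×318/2 = 3021

S_19 = 3021


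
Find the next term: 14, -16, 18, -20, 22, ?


Pattern: alternating sign, magnitude arithmetic (d=2)
Terms: 14, -16, 18, -20, 22
Next term = -24

Next term = -24


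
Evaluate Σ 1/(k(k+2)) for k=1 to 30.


1/(k(k+2)) = (1/2)·(1/k - 1/(k+2)) (partial fractions)
Telescoping: Σ = (1/2)·(1 + 1/2 - 1/31 - 1/32) = 1425/1984

Sum = 1425/1984


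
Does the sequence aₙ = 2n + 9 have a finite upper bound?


aₙ = 2n + 9 → as n→∞, aₙ→∞
No finite upper bound exists
The sequence is UNBOUNDED

Unbounded (aₙ → ∞ as n → ∞)


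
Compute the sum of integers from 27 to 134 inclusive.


Σₖ₌27^134 k = Σₖ₌₁^134 k − Σₖ₌₁^26 k
= 134·135/2 − 26·27/2
= 9045 − 351 = 8694

Σk = 8694


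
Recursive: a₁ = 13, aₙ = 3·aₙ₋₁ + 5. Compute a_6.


Computing step by step:
a_1 = 13
a_2 = 44
a_3 = 137
a_4 = 416
a_5 = 1253
a_6 = 3764


a_6 = 3764


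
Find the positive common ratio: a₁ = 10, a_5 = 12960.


r^(n-1) = aₙ/a₁
r^4 = 12960/10 = 1296
r = 1296^(1/4)
= ±6; taking r > 0 gives r = 6

r = 6


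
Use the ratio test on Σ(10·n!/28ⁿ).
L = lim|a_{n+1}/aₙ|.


aₙ = 10·n!/28^n
a_{n+1}/aₙ = (n+1)!/28^(n+1) × 28^n/n!  (constant 10 cancels)
= (n+1)/28
L = lim(n→∞) (n+1)/28 = ∞
L > 1 → series DIVERGES

Diverges (ratio test: L = ∞ > 1)


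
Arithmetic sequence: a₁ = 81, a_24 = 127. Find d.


d = (aₙ - a₁)/(n-1)
= (127 - 81)/(24-1)
= 46/23 = 2

d = 2


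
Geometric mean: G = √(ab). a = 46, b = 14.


GM = √(46×14) = √644 = 25.3772

GM = 25.3772


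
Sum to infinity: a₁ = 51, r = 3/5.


S∞ = a₁/(1-r) = 51/(1 - 3/5)
= 51/(2/5)
= 255/2

S∞ = 255/2


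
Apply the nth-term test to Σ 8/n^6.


lim(n→∞) 8/n^6 = 0
lim aₙ = 0 → nth-term test is INCONCLUSIVE
(Need other tests; this is actually a convergent p-series with p=6 > 1)

Inconclusive (lim aₙ = 0; need another test)


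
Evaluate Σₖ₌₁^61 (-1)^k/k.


S = -1 + 1/2 - 1/3 + 1/4 - 1/5 + 1/6 - 1/7 + 1/8 ± ...
= -0.7013
(Full series converges to -ln(2) ≈ -0.6931)

S_61 = -0.7013
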